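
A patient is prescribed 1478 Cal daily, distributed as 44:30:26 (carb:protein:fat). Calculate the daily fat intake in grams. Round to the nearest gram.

Fat energy = 26% × 1478 = 384.28 kcal.
At 9 kcal/g: 384.28 ÷ 9 = 42.6978 g.

43 g/day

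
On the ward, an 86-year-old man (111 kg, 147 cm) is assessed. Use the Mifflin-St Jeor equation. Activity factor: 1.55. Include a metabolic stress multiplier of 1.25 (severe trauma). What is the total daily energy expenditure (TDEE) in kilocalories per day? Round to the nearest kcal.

3107 kilocalories per day

Mifflin-St Jeor (male): BMR = 10(111) + 6.25(147) − 5(86) + 5 = 1110 + 918.75 − 430 + 5 = 1603.75 kcal/day.
TEE = BMR × activity factor = 1603.75 × 1.55 = 2485.8125 kcal/day.
Apply stress factor: 2485.8125 × 1.25 = 3107.2656 kcal/day.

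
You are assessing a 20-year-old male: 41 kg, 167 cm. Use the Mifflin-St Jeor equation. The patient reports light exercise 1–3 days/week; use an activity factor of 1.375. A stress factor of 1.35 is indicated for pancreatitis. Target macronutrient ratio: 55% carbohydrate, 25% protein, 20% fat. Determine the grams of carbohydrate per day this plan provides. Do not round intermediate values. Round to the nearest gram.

347 g/day

Mifflin-St Jeor (male): BMR = 10(41) + 6.25(167) − 5(20) + 5 = 410 + 1043.75 − 100 + 5 = 1358.75 kcal/day.
TEE = 1358.75 × 1.375 = 1868.2813 kcal/day.
With stress factor 1.35: 1868.2813 × 1.35 = 2522.1797 kcal/day.
Carbohydrate energy = 55% × 2522.1797 = 1387.1988 kcal.
Carbohydrate = 1387.1988 ÷ 4 kcal/g = 346.7997 g.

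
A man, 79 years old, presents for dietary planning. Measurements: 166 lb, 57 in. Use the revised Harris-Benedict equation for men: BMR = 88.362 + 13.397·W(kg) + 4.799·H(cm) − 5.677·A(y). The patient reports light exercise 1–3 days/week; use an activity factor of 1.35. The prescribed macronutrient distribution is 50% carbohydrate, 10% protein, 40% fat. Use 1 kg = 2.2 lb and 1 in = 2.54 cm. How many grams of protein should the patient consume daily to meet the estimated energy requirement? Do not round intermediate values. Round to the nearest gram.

Convert to metric: weight = 166 ÷ 2.2 = 75.4545 kg; height = 57 × 2.54 = 144.78 cm.
Harris-Benedict: BMR = 88.362 + 13.397(75.4545) + 4.799(144.78) − 5.677(79) = 1345.5428 kcal/day.
TEE = 1345.5428 × 1.35 = 1816.4827 kcal/day.
Protein energy = 10% × 1816.4827 = 181.6483 kcal.
Protein = 181.6483 ÷ 4 kcal/g = 45.4121 g.

45 g/day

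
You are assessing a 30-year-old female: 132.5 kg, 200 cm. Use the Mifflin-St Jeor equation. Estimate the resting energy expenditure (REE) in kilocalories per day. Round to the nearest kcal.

Mifflin-St Jeor (female): BMR = 10(132.5) + 6.25(200) − 5(30) − 161 = 1325 + 1250 − 150 − 161 = 2264 kcal/day.

2264 kilocalories per day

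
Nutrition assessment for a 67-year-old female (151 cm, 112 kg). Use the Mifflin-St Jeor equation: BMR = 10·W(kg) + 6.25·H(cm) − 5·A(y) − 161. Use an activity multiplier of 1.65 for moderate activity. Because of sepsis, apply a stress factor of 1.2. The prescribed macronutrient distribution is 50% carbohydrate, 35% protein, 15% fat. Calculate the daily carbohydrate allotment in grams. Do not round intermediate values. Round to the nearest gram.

388 g/day

Mifflin-St Jeor (female): BMR = 10(112) + 6.25(151) − 5(67) − 161 = 1120 + 943.75 − 335 − 161 = 1567.75 kcal/day.
TEE = 1567.75 × 1.65 = 2586.7875 kcal/day.
With stress factor 1.2: 2586.7875 × 1.2 = 3104.145 kcal/day.
Carbohydrate energy = 50% × 3104.145 = 1552.0725 kcal.
Carbohydrate = 1552.0725 ÷ 4 kcal/g = 388.0181 g.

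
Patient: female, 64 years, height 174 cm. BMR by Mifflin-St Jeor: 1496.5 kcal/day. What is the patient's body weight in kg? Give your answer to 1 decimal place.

89.0 kg

1496.5 = 10·W + 6.25(174) − 5(64) − 161
10·W = 1496.5 − 606.5 = 890, so W = 89 kg.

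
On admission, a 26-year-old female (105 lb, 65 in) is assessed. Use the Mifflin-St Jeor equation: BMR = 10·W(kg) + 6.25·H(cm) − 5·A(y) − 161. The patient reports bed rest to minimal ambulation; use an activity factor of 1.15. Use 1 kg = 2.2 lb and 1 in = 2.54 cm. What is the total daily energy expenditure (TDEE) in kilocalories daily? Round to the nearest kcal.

Convert to metric: weight = 105 ÷ 2.2 = 47.7273 kg; height = 65 × 2.54 = 165.1 cm.
Mifflin-St Jeor (female): BMR = 10(47.7273) + 6.25(165.1) − 5(26) − 161 = 477.2727 + 1031.875 − 130 − 161 = 1218.1477 kcal/day.
TEE = BMR × activity factor = 1218.1477 × 1.15 = 1400.8699 kcal/day.

1401 kilocalories daily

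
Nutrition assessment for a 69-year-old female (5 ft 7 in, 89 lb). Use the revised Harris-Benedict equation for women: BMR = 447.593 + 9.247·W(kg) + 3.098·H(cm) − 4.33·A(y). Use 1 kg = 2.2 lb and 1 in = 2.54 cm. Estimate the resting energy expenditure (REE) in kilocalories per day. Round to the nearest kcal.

1050 kilocalories per day

Convert to metric: weight = 89 ÷ 2.2 = 40.4545 kg; height = (5×12 + 7) × 2.54 = 67 × 2.54 = 170.18 cm.
Harris-Benedict: BMR = 447.593 + 9.247(40.4545) + 3.098(170.18) − 4.33(69) = 1050.1238 kcal/day.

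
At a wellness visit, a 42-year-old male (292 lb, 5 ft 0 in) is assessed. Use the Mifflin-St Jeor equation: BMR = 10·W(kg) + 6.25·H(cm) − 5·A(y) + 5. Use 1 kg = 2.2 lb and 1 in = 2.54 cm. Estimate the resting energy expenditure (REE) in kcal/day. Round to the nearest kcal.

Convert to metric: weight = 292 ÷ 2.2 = 132.7273 kg; height = (5×12 + 0) × 2.54 = 60 × 2.54 = 152.4 cm.
Mifflin-St Jeor (male): BMR = 10(132.7273) + 6.25(152.4) − 5(42) + 5 = 1327.2727 + 952.5 − 210 + 5 = 2074.7727 kcal/day.

2075 kcal/day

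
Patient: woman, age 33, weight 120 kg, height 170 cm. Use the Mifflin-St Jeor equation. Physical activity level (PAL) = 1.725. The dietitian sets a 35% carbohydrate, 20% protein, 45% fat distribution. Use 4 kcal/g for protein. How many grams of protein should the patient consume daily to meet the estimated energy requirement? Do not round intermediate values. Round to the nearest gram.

Mifflin-St Jeor (female): BMR = 10(120) + 6.25(170) − 5(33) − 161 = 1200 + 1062.5 − 165 − 161 = 1936.5 kcal/day.
TEE = 1936.5 × 1.725 = 3340.4625 kcal/day.
Protein energy = 20% × 3340.4625 = 668.0925 kcal.
Protein = 668.0925 ÷ 4 kcal/g = 167.0231 g.

167 g/day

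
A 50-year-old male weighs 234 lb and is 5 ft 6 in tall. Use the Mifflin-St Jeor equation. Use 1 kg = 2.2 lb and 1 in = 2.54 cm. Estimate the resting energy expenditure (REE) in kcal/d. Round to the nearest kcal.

1866 kcal/d

Convert to metric: weight = 234 ÷ 2.2 = 106.3636 kg; height = (5×12 + 6) × 2.54 = 66 × 2.54 = 167.64 cm.
Mifflin-St Jeor (male): BMR = 10(106.3636) + 6.25(167.64) − 5(50) + 5 = 1063.6364 + 1047.75 − 250 + 5 = 1866.3864 kcal/day.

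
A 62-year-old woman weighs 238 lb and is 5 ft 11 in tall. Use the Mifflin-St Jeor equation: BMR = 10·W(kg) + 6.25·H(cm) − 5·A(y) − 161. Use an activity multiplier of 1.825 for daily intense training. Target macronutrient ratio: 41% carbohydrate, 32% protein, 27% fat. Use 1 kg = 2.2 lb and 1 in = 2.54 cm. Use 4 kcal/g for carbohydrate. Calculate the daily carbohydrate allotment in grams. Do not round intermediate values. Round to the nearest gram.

325 g/day

Convert to metric: weight = 238 ÷ 2.2 = 108.1818 kg; height = (5×12 + 11) × 2.54 = 71 × 2.54 = 180.34 cm.
Mifflin-St Jeor (female): BMR = 10(108.1818) + 6.25(180.34) − 5(62) − 161 = 1081.8182 + 1127.125 − 310 − 161 = 1737.9432 kcal/day.
TEE = 1737.9432 × 1.825 = 3171.7463 kcal/day.
Carbohydrate energy = 41% × 3171.7463 = 1300.416 kcal.
Carbohydrate = 1300.416 ÷ 4 kcal/g = 325.104 g.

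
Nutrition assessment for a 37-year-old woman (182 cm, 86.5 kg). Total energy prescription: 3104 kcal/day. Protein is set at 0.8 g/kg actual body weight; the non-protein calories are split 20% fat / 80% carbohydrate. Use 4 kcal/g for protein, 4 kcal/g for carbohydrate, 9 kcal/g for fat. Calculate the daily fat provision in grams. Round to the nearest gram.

63 g/day

Protein = 0.8 × 86.5 = 69.2 g → 69.2 × 4 = 276.8 kcal.
Non-protein calories = 3104 − 276.8 = 2827.2 kcal.
Fat: 20% × 2827.2 = 565.44 kcal; carbohydrate: 2261.76 kcal.
Fat: 565.44 kcal ÷ 9 kcal/g = 62.8267 g.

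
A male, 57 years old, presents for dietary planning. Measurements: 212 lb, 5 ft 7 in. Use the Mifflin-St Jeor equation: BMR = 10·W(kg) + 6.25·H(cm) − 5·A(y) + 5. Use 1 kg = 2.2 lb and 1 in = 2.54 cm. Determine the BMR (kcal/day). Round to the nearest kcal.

1747 kcal/day

Convert to metric: weight = 212 ÷ 2.2 = 96.3636 kg; height = (5×12 + 7) × 2.54 = 67 × 2.54 = 170.18 cm.
Mifflin-St Jeor (male): BMR = 10(96.3636) + 6.25(170.18) − 5(57) + 5 = 963.6364 + 1063.625 − 285 + 5 = 1747.2614 kcal/day.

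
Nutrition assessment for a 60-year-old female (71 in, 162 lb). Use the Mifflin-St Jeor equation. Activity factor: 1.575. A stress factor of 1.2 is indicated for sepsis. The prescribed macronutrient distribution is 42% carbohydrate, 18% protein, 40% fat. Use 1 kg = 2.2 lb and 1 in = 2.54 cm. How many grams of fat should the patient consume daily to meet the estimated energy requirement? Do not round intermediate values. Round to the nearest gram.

118 g/day

Convert to metric: weight = 162 ÷ 2.2 = 73.6364 kg; height = 71 × 2.54 = 180.34 cm.
Mifflin-St Jeor (female): BMR = 10(73.6364) + 6.25(180.34) − 5(60) − 161 = 736.3636 + 1127.125 − 300 − 161 = 1402.4886 kcal/day.
TEE = 1402.4886 × 1.575 = 2208.9196 kcal/day.
With stress factor 1.2: 2208.9196 × 1.2 = 2650.7035 kcal/day.
Fat energy = 40% × 2650.7035 = 1060.2814 kcal.
Fat = 1060.2814 ÷ 9 kcal/g = 117.809 g.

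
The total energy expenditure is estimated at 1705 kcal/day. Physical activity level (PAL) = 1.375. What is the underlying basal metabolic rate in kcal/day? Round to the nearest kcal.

BMR = TEE ÷ activity factor = 1705 ÷ 1.375 = 1240 kcal/day.

1240 kcal/day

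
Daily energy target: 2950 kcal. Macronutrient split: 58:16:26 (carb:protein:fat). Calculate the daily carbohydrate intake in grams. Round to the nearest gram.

Carbohydrate energy = 58% × 2950 = 1711 kcal.
At 4 kcal/g: 1711 ÷ 4 = 427.75 g.

428 g/day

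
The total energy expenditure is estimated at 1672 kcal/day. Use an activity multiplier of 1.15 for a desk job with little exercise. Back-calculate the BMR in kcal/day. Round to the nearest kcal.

BMR = TEE ÷ activity factor = 1672 ÷ 1.15 = 1453.913 kcal/day.

1454 kcal/day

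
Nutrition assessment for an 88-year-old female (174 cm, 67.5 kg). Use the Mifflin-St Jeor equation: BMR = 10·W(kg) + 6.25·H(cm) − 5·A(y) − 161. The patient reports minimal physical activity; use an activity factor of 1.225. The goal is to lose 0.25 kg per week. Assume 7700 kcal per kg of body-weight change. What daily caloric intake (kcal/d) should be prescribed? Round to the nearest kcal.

Mifflin-St Jeor (female): BMR = 10(67.5) + 6.25(174) − 5(88) − 161 = 675 + 1087.5 − 440 − 161 = 1161.5 kcal/day.
TEE = 1161.5 × 1.225 = 1422.8375 kcal/day.
Required daily deficit = 0.25 × 7700 ÷ 7 = 275 kcal/day.
Target intake = 1422.8375 − 275 = 1147.8375 kcal/day.

1148 kcal/d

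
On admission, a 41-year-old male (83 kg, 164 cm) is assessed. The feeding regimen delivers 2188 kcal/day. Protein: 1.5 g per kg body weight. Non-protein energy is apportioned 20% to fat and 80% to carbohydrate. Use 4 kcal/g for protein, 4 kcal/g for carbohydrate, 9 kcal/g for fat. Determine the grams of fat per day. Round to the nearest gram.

Protein = 1.5 × 83 = 124.5 g → 124.5 × 4 = 498 kcal.
Non-protein calories = 2188 − 498 = 1690 kcal.
Fat: 20% × 1690 = 338 kcal; carbohydrate: 1352 kcal.
Fat: 338 kcal ÷ 9 kcal/g = 37.5556 g.

38 g/day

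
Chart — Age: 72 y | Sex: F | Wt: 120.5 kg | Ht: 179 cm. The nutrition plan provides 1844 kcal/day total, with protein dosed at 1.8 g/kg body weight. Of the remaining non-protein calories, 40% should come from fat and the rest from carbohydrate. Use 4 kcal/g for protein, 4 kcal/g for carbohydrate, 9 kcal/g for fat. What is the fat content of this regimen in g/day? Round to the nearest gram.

43 g/day

Protein = 1.8 × 120.5 = 216.9 g → 216.9 × 4 = 867.6 kcal.
Non-protein calories = 1844 − 867.6 = 976.4 kcal.
Fat: 40% × 976.4 = 390.56 kcal; carbohydrate: 585.84 kcal.
Fat: 390.56 kcal ÷ 9 kcal/g = 43.3956 g.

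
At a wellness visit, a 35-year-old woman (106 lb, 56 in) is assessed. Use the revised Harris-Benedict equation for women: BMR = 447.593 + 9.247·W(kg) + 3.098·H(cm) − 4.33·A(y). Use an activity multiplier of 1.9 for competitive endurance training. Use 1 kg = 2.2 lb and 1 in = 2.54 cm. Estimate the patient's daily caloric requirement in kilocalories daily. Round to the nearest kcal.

Convert to metric: weight = 106 ÷ 2.2 = 48.1818 kg; height = 56 × 2.54 = 142.24 cm.
Harris-Benedict: BMR = 447.593 + 9.247(48.1818) + 3.098(142.24) − 4.33(35) = 1182.2398 kcal/day.
TEE = BMR × activity factor = 1182.2398 × 1.9 = 2246.2556 kcal/day.

2246 kilocalories daily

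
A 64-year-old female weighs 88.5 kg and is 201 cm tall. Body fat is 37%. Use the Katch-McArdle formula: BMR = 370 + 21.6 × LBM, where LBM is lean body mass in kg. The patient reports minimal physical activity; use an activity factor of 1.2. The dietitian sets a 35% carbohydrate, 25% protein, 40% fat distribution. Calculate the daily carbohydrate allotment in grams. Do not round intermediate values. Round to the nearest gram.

LBM = 88.5 × (1 − 0.37) = 55.755 kg. Katch-McArdle: BMR = 370 + 21.6 × 55.755 = 1574.308 kcal/day.
TEE = 1574.308 × 1.2 = 1889.1696 kcal/day.
Carbohydrate energy = 35% × 1889.1696 = 661.2094 kcal.
Carbohydrate = 661.2094 ÷ 4 kcal/g = 165.3023 g.

165 g/day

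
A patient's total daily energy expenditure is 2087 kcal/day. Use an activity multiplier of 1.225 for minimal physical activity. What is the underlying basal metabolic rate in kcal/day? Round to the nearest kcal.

1704 kcal/day

BMR = TEE ÷ activity factor = 2087 ÷ 1.225 = 1703.6735 kcal/day.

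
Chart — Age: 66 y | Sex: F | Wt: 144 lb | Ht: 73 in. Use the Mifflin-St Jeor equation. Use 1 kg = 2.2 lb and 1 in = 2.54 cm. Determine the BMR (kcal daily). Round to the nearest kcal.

Convert to metric: weight = 144 ÷ 2.2 = 65.4545 kg; height = 73 × 2.54 = 185.42 cm.
Mifflin-St Jeor (female): BMR = 10(65.4545) + 6.25(185.42) − 5(66) − 161 = 654.5455 + 1158.875 − 330 − 161 = 1322.4205 kcal/day.

1322 kcal daily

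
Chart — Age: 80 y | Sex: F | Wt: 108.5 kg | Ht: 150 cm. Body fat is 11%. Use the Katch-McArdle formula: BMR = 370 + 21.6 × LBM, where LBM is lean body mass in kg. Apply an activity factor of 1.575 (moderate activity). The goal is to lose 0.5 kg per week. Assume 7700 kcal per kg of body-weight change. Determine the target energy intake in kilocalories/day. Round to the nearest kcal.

3318 kilocalories/day

LBM = 108.5 × (1 − 0.11) = 96.565 kg. Katch-McArdle: BMR = 370 + 21.6 × 96.565 = 2455.804 kcal/day.
TEE = 2455.804 × 1.575 = 3867.8913 kcal/day.
Required daily deficit = 0.5 × 7700 ÷ 7 = 550 kcal/day.
Target intake = 3867.8913 − 550 = 3317.8913 kcal/day.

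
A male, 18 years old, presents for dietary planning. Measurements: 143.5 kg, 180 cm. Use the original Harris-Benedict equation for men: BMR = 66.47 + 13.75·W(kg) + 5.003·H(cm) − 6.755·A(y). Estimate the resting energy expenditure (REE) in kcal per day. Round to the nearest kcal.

Harris-Benedict: BMR = 66.47 + 13.75(143.5) + 5.003(180) − 6.755(18) = 2818.545 kcal/day.

2819 kcal per day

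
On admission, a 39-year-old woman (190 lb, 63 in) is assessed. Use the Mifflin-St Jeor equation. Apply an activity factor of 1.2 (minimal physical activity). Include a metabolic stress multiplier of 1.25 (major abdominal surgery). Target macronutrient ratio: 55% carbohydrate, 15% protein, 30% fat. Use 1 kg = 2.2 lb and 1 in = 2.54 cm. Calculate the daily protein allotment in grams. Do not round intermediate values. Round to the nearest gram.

Convert to metric: weight = 190 ÷ 2.2 = 86.3636 kg; height = 63 × 2.54 = 160.02 cm.
Mifflin-St Jeor (female): BMR = 10(86.3636) + 6.25(160.02) − 5(39) − 161 = 863.6364 + 1000.125 − 195 − 161 = 1507.7614 kcal/day.
TEE = 1507.7614 × 1.2 = 1809.3136 kcal/day.
With stress factor 1.25: 1809.3136 × 1.25 = 2261.642 kcal/day.
Protein energy = 15% × 2261.642 = 339.2463 kcal.
Protein = 339.2463 ÷ 4 kcal/g = 84.8116 g.

85 g/day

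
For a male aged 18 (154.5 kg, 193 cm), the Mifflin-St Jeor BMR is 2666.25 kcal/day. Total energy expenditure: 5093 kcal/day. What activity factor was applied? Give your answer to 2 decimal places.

1.91

Activity factor = TEE ÷ BMR = 5093 ÷ 2666.25 = 1.91.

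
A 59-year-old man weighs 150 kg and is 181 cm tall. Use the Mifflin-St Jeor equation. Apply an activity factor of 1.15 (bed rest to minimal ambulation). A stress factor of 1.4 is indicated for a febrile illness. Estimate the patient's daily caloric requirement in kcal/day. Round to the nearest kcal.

Mifflin-St Jeor (male): BMR = 10(150) + 6.25(181) − 5(59) + 5 = 1500 + 1131.25 − 295 + 5 = 2341.25 kcal/day.
TEE = BMR × activity factor = 2341.25 × 1.15 = 2692.4375 kcal/day.
Apply stress factor: 2692.4375 × 1.4 = 3769.4125 kcal/day.

3769 kcal/day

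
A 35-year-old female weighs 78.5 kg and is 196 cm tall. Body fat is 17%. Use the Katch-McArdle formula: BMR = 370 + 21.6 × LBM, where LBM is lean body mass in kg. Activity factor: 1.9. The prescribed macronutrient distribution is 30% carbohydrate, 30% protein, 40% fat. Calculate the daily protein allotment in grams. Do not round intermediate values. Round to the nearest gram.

253 g/day

LBM = 78.5 × (1 − 0.17) = 65.155 kg. Katch-McArdle: BMR = 370 + 21.6 × 65.155 = 1777.348 kcal/day.
TEE = 1777.348 × 1.9 = 3376.9612 kcal/day.
Protein energy = 30% × 3376.9612 = 1013.0884 kcal.
Protein = 1013.0884 ÷ 4 kcal/g = 253.2721 g.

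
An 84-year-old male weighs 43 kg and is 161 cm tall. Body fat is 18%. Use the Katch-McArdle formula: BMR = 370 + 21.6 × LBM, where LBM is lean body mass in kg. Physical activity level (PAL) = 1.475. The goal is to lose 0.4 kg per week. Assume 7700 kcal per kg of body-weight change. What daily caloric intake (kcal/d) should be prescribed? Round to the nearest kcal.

1229 kcal/d

LBM = 43 × (1 − 0.18) = 35.26 kg. Katch-McArdle: BMR = 370 + 21.6 × 35.26 = 1131.616 kcal/day.
TEE = 1131.616 × 1.475 = 1669.1336 kcal/day.
Required daily deficit = 0.4 × 7700 ÷ 7 = 440 kcal/day.
Target intake = 1669.1336 − 440 = 1229.1336 kcal/day.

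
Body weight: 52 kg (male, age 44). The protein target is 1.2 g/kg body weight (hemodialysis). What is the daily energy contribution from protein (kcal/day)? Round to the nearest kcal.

Protein = 1.2 g/kg × 52 kg = 62.4 g/day.
Protein energy = 62.4 g × 4 kcal/g = 249.6 kcal/day.

250 kcal/day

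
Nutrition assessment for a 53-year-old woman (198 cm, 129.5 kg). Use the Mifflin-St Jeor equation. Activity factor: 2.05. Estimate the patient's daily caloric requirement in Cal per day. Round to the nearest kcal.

4318 Cal per day

Mifflin-St Jeor (female): BMR = 10(129.5) + 6.25(198) − 5(53) − 161 = 1295 + 1237.5 − 265 − 161 = 2106.5 kcal/day.
TEE = BMR × activity factor = 2106.5 × 2.05 = 4318.325 kcal/day.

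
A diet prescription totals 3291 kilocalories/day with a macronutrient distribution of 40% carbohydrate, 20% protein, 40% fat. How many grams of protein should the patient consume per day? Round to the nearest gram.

165 g/day

Protein energy = 20% × 3291 = 658.2 kcal.
At 4 kcal/g: 658.2 ÷ 4 = 164.55 g.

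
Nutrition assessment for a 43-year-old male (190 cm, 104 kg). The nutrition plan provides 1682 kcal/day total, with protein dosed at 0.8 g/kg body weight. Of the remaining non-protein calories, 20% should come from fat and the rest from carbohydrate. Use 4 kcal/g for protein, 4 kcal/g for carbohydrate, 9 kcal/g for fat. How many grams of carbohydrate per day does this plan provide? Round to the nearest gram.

270 g/day

Protein = 0.8 × 104 = 83.2 g → 83.2 × 4 = 332.8 kcal.
Non-protein calories = 1682 − 332.8 = 1349.2 kcal.
Fat: 20% × 1349.2 = 269.84 kcal; carbohydrate: 1079.36 kcal.
Carbohydrate: 1079.36 kcal ÷ 4 kcal/g = 269.84 g.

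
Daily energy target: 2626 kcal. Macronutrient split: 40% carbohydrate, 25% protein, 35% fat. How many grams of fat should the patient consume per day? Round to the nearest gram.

Fat energy = 35% × 2626 = 919.1 kcal.
At 9 kcal/g: 919.1 ÷ 9 = 102.1222 g.

102 g/day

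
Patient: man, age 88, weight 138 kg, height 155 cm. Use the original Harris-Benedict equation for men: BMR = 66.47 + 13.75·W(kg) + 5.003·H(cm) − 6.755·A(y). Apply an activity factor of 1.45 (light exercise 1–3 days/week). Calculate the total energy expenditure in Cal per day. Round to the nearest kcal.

3110 Cal per day

Harris-Benedict: BMR = 66.47 + 13.75(138) + 5.003(155) − 6.755(88) = 2144.995 kcal/day.
TEE = BMR × activity factor = 2144.995 × 1.45 = 3110.2428 kcal/day.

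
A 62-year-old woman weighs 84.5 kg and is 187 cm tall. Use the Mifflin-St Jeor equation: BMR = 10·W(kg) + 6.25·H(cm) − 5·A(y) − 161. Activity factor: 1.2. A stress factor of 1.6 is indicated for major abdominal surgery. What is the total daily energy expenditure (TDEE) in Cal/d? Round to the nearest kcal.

Mifflin-St Jeor (female): BMR = 10(84.5) + 6.25(187) − 5(62) − 161 = 845 + 1168.75 − 310 − 161 = 1542.75 kcal/day.
TEE = BMR × activity factor = 1542.75 × 1.2 = 1851.3 kcal/day.
Apply stress factor: 1851.3 × 1.6 = 2962.08 kcal/day.

2962 Cal/d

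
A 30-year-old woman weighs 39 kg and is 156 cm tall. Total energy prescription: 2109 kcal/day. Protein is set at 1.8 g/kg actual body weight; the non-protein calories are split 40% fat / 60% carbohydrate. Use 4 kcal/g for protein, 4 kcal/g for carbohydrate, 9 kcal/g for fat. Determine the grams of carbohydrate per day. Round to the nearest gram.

Protein = 1.8 × 39 = 70.2 g → 70.2 × 4 = 280.8 kcal.
Non-protein calories = 2109 − 280.8 = 1828.2 kcal.
Fat: 40% × 1828.2 = 731.28 kcal; carbohydrate: 1096.92 kcal.
Carbohydrate: 1096.92 kcal ÷ 4 kcal/g = 274.23 g.

274 g/day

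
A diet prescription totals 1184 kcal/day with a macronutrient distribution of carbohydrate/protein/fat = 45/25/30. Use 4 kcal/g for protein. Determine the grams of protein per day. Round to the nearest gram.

74 g/day

Protein energy = 25% × 1184 = 296 kcal.
At 4 kcal/g: 296 ÷ 4 = 74 g.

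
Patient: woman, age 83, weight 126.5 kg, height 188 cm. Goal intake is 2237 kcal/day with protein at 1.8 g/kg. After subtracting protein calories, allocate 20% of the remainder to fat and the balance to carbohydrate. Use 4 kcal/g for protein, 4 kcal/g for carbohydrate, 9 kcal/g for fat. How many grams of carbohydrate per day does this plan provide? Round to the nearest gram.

265 g/day

Protein = 1.8 × 126.5 = 227.7 g → 227.7 × 4 = 910.8 kcal.
Non-protein calories = 2237 − 910.8 = 1326.2 kcal.
Fat: 20% × 1326.2 = 265.24 kcal; carbohydrate: 1060.96 kcal.
Carbohydrate: 1060.96 kcal ÷ 4 kcal/g = 265.24 g.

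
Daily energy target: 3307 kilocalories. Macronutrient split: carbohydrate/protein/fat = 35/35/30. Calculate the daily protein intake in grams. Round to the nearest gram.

Protein energy = 35% × 3307 = 1157.45 kcal.
At 4 kcal/g: 1157.45 ÷ 4 = 289.3625 g.

289 g/day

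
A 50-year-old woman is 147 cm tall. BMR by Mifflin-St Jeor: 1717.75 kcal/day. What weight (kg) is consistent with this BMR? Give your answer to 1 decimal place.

121.0 kg

1717.75 = 10·W + 6.25(147) − 5(50) − 161
10·W = 1717.75 − 507.75 = 1210, so W = 121 kg.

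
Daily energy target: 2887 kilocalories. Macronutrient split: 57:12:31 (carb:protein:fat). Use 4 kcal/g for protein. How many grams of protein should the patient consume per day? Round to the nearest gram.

Protein energy = 12% × 2887 = 346.44 kcal.
At 4 kcal/g: 346.44 ÷ 4 = 86.61 g.

87 g/day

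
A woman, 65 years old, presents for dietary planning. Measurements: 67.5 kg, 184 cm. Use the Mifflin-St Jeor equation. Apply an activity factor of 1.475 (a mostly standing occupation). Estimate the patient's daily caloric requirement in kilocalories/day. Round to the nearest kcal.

1975 kilocalories/day

Mifflin-St Jeor (female): BMR = 10(67.5) + 6.25(184) − 5(65) − 161 = 675 + 1150 − 325 − 161 = 1339 kcal/day.
TEE = BMR × activity factor = 1339 × 1.475 = 1975.025 kcal/day.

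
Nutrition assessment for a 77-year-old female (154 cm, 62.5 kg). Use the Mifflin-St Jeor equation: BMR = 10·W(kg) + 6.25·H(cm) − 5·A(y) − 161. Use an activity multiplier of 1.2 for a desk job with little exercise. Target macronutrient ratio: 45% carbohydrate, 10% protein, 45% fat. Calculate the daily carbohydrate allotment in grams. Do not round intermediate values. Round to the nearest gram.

Mifflin-St Jeor (female): BMR = 10(62.5) + 6.25(154) − 5(77) − 161 = 625 + 962.5 − 385 − 161 = 1041.5 kcal/day.
TEE = 1041.5 × 1.2 = 1249.8 kcal/day.
Carbohydrate energy = 45% × 1249.8 = 562.41 kcal.
Carbohydrate = 562.41 ÷ 4 kcal/g = 140.6025 g.

141 g/day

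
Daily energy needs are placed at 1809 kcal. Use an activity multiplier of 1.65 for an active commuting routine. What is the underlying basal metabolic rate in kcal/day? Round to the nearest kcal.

1096 kcal/day

BMR = TEE ÷ activity factor = 1809 ÷ 1.65 = 1096.3636 kcal/day.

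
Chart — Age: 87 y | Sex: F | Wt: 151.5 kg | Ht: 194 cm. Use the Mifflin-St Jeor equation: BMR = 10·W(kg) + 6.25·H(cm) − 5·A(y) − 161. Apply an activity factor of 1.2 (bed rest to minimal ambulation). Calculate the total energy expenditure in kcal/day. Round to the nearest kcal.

Mifflin-St Jeor (female): BMR = 10(151.5) + 6.25(194) − 5(87) − 161 = 1515 + 1212.5 − 435 − 161 = 2131.5 kcal/day.
TEE = BMR × activity factor = 2131.5 × 1.2 = 2557.8 kcal/day.

2558 kcal/day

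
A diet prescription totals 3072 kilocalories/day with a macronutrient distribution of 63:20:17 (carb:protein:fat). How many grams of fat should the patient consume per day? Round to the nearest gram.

Fat energy = 17% × 3072 = 522.24 kcal.
At 9 kcal/g: 522.24 ÷ 9 = 58.0267 g.

58 g/day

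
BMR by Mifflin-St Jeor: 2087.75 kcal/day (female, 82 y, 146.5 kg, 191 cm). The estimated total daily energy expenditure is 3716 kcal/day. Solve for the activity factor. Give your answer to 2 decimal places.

Activity factor = TEE ÷ BMR = 3716 ÷ 2087.75 = 1.78.

1.78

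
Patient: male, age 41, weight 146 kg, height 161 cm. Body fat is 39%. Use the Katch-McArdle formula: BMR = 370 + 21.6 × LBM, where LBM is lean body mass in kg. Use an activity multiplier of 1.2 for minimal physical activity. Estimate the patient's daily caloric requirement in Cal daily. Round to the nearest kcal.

2752 Cal daily

LBM = 146 × (1 − 0.39) = 89.06 kg. Katch-McArdle: BMR = 370 + 21.6 × 89.06 = 2293.696 kcal/day.
TEE = BMR × activity factor = 2293.696 × 1.2 = 2752.4352 kcal/day.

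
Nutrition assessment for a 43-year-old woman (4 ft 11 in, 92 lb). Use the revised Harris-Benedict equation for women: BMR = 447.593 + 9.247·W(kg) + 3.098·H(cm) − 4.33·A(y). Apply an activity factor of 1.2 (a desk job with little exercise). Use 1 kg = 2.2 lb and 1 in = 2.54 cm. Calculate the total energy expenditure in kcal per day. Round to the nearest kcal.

Convert to metric: weight = 92 ÷ 2.2 = 41.8182 kg; height = (4×12 + 11) × 2.54 = 59 × 2.54 = 149.86 cm.
Harris-Benedict: BMR = 447.593 + 9.247(41.8182) + 3.098(149.86) − 4.33(43) = 1112.362 kcal/day.
TEE = BMR × activity factor = 1112.362 × 1.2 = 1334.8344 kcal/day.

1335 kcal per day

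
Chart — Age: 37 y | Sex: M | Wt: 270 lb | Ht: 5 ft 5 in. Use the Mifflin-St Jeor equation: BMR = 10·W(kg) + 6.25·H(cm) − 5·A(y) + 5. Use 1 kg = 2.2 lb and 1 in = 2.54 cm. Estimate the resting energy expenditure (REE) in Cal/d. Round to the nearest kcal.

Convert to metric: weight = 270 ÷ 2.2 = 122.7273 kg; height = (5×12 + 5) × 2.54 = 65 × 2.54 = 165.1 cm.
Mifflin-St Jeor (male): BMR = 10(122.7273) + 6.25(165.1) − 5(37) + 5 = 1227.2727 + 1031.875 − 185 + 5 = 2079.1477 kcal/day.

2079 Cal/d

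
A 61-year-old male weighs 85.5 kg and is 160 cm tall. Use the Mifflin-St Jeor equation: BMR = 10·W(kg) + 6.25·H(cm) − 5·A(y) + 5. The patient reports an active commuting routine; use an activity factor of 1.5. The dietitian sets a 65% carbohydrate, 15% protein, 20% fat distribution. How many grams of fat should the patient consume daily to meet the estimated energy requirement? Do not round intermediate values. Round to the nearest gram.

Mifflin-St Jeor (male): BMR = 10(85.5) + 6.25(160) − 5(61) + 5 = 855 + 1000 − 305 + 5 = 1555 kcal/day.
TEE = 1555 × 1.5 = 2332.5 kcal/day.
Fat energy = 20% × 2332.5 = 466.5 kcal.
Fat = 466.5 ÷ 9 kcal/g = 51.8333 g.

52 g/day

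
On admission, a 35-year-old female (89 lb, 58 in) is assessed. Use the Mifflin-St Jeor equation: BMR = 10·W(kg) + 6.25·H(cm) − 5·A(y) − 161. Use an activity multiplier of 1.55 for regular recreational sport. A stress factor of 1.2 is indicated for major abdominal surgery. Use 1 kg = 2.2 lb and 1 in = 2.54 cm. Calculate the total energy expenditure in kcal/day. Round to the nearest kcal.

Convert to metric: weight = 89 ÷ 2.2 = 40.4545 kg; height = 58 × 2.54 = 147.32 cm.
Mifflin-St Jeor (female): BMR = 10(40.4545) + 6.25(147.32) − 5(35) − 161 = 404.5455 + 920.75 − 175 − 161 = 989.2955 kcal/day.
TEE = BMR × activity factor = 989.2955 × 1.55 = 1533.408 kcal/day.
Apply stress factor: 1533.408 × 1.2 = 1840.0895 kcal/day.

1840 kcal/day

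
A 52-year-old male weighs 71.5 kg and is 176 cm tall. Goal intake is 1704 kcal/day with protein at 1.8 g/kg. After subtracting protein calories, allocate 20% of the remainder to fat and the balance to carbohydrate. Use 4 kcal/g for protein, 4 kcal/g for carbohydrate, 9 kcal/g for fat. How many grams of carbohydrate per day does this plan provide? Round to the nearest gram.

Protein = 1.8 × 71.5 = 128.7 g → 128.7 × 4 = 514.8 kcal.
Non-protein calories = 1704 − 514.8 = 1189.2 kcal.
Fat: 20% × 1189.2 = 237.84 kcal; carbohydrate: 951.36 kcal.
Carbohydrate: 951.36 kcal ÷ 4 kcal/g = 237.84 g.

238 g/day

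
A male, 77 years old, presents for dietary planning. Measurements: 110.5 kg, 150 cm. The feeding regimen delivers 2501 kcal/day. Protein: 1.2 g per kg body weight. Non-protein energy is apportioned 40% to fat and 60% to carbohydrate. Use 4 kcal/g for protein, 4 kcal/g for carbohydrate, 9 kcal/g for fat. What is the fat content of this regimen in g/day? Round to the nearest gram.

Protein = 1.2 × 110.5 = 132.6 g → 132.6 × 4 = 530.4 kcal.
Non-protein calories = 2501 − 530.4 = 1970.6 kcal.
Fat: 40% × 1970.6 = 788.24 kcal; carbohydrate: 1182.36 kcal.
Fat: 788.24 kcal ÷ 9 kcal/g = 87.5822 g.

88 g/day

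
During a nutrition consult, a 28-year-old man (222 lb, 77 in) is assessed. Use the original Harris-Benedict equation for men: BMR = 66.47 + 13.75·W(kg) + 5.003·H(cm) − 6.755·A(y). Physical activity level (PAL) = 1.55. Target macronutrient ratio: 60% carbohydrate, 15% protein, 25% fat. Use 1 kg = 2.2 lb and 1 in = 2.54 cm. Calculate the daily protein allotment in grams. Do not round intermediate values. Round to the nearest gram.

Convert to metric: weight = 222 ÷ 2.2 = 100.9091 kg; height = 77 × 2.54 = 195.58 cm.
Harris-Benedict: BMR = 66.47 + 13.75(100.9091) + 5.003(195.58) − 6.755(28) = 2243.3167 kcal/day.
TEE = 2243.3167 × 1.55 = 3477.1409 kcal/day.
Protein energy = 15% × 3477.1409 = 521.5711 kcal.
Protein = 521.5711 ÷ 4 kcal/g = 130.3928 g.

130 g/day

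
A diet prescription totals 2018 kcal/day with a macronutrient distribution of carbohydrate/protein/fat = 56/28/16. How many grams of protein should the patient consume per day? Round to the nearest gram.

Protein energy = 28% × 2018 = 565.04 kcal.
At 4 kcal/g: 565.04 ÷ 4 = 141.26 g.

141 g/day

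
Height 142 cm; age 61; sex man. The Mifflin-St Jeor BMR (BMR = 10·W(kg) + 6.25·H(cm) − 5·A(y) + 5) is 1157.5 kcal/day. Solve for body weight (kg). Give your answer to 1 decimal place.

1157.5 = 10·W + 6.25(142) − 5(61) + 5
10·W = 1157.5 − 587.5 = 570, so W = 57 kg.

57.0 kg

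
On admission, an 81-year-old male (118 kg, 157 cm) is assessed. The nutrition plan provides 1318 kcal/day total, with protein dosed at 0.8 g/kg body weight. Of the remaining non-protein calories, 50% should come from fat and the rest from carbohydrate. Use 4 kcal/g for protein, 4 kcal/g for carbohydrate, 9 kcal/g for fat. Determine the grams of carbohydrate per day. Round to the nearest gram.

118 g/day

Protein = 0.8 × 118 = 94.4 g → 94.4 × 4 = 377.6 kcal.
Non-protein calories = 1318 − 377.6 = 940.4 kcal.
Fat: 50% × 940.4 = 470.2 kcal; carbohydrate: 470.2 kcal.
Carbohydrate: 470.2 kcal ÷ 4 kcal/g = 117.55 g.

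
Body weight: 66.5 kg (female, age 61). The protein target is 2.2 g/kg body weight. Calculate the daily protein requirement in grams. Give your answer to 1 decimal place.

Protein = 2.2 g/kg × 66.5 kg = 146.3 g/day.

146.3 g/day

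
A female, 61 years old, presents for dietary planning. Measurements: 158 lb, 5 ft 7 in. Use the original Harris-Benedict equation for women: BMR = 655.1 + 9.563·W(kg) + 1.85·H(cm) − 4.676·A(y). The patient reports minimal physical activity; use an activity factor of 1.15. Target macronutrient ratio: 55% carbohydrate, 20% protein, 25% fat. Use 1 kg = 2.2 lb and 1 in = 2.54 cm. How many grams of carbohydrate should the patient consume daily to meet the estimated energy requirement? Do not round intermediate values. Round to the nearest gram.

Convert to metric: weight = 158 ÷ 2.2 = 71.8182 kg; height = (5×12 + 7) × 2.54 = 67 × 2.54 = 170.18 cm.
Harris-Benedict: BMR = 655.1 + 9.563(71.8182) + 1.85(170.18) − 4.676(61) = 1371.4943 kcal/day.
TEE = 1371.4943 × 1.15 = 1577.2184 kcal/day.
Carbohydrate energy = 55% × 1577.2184 = 867.4701 kcal.
Carbohydrate = 867.4701 ÷ 4 kcal/g = 216.8675 g.

217 g/day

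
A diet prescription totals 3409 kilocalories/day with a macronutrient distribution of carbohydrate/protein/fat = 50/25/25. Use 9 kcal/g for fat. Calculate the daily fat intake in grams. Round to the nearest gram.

Fat energy = 25% × 3409 = 852.25 kcal.
At 9 kcal/g: 852.25 ÷ 9 = 94.6944 g.

95 g/day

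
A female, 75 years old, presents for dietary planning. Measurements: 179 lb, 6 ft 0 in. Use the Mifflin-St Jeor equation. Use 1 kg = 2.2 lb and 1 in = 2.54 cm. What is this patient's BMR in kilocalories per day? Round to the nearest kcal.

Convert to metric: weight = 179 ÷ 2.2 = 81.3636 kg; height = (6×12 + 0) × 2.54 = 72 × 2.54 = 182.88 cm.
Mifflin-St Jeor (female): BMR = 10(81.3636) + 6.25(182.88) − 5(75) − 161 = 813.6364 + 1143 − 375 − 161 = 1420.6364 kcal/day.

1421 kilocalories per day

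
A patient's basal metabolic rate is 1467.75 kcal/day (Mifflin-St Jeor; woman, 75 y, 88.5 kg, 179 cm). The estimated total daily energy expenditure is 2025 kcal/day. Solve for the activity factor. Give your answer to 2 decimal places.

1.38

Activity factor = TEE ÷ BMR = 2025 ÷ 1467.75 = 1.38.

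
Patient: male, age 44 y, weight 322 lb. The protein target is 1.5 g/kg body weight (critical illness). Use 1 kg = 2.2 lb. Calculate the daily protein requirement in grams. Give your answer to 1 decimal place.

219.5 g/day

Weight in kg = 322 ÷ 2.2 = 146.3636 kg.
Protein = 1.5 g/kg × 146.3636 kg = 219.5455 g/day.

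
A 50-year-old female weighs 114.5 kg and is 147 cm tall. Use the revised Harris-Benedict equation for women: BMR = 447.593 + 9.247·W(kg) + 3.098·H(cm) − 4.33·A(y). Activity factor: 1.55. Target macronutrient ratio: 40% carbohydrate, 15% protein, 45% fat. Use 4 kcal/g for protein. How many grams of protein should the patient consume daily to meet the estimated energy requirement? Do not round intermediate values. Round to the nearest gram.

101 g/day

Harris-Benedict: BMR = 447.593 + 9.247(114.5) + 3.098(147) − 4.33(50) = 1745.2805 kcal/day.
TEE = 1745.2805 × 1.55 = 2705.1848 kcal/day.
Protein energy = 15% × 2705.1848 = 405.7777 kcal.
Protein = 405.7777 ÷ 4 kcal/g = 101.4444 g.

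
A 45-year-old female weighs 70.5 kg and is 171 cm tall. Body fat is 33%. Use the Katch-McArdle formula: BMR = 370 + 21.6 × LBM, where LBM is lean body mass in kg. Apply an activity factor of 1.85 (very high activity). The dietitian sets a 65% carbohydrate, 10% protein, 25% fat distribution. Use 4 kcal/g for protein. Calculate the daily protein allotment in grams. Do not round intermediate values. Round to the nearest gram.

LBM = 70.5 × (1 − 0.33) = 47.235 kg. Katch-McArdle: BMR = 370 + 21.6 × 47.235 = 1390.276 kcal/day.
TEE = 1390.276 × 1.85 = 2572.0106 kcal/day.
Protein energy = 10% × 2572.0106 = 257.2011 kcal.
Protein = 257.2011 ÷ 4 kcal/g = 64.3003 g.

64 g/day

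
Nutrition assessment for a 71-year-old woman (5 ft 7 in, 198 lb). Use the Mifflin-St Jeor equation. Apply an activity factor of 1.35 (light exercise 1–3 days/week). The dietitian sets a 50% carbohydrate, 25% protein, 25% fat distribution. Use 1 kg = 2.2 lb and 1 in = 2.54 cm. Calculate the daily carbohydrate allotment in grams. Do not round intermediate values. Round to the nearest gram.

244 g/day

Convert to metric: weight = 198 ÷ 2.2 = 90 kg; height = (5×12 + 7) × 2.54 = 67 × 2.54 = 170.18 cm.
Mifflin-St Jeor (female): BMR = 10(90) + 6.25(170.18) − 5(71) − 161 = 900 + 1063.625 − 355 − 161 = 1447.625 kcal/day.
TEE = 1447.625 × 1.35 = 1954.2938 kcal/day.
Carbohydrate energy = 50% × 1954.2938 = 977.1469 kcal.
Carbohydrate = 977.1469 ÷ 4 kcal/g = 244.2867 g.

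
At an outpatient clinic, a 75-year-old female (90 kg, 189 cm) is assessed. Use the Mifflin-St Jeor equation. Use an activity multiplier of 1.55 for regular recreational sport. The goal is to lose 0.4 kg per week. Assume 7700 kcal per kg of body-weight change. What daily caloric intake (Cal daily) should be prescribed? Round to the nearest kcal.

Mifflin-St Jeor (female): BMR = 10(90) + 6.25(189) − 5(75) − 161 = 900 + 1181.25 − 375 − 161 = 1545.25 kcal/day.
TEE = 1545.25 × 1.55 = 2395.1375 kcal/day.
Required daily deficit = 0.4 × 7700 ÷ 7 = 440 kcal/day.
Target intake = 2395.1375 − 440 = 1955.1375 kcal/day.

1955 Cal daily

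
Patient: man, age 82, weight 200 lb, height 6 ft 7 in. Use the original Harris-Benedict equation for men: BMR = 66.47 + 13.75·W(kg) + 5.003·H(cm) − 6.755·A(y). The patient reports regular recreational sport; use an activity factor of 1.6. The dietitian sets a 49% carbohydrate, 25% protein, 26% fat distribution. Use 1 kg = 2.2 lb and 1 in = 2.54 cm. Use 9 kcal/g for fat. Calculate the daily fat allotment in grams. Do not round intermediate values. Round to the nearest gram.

Convert to metric: weight = 200 ÷ 2.2 = 90.9091 kg; height = (6×12 + 7) × 2.54 = 79 × 2.54 = 200.66 cm.
Harris-Benedict: BMR = 66.47 + 13.75(90.9091) + 5.003(200.66) − 6.755(82) = 1766.462 kcal/day.
TEE = 1766.462 × 1.6 = 2826.3392 kcal/day.
Fat energy = 26% × 2826.3392 = 734.8482 kcal.
Fat = 734.8482 ÷ 9 kcal/g = 81.6498 g.

82 g/day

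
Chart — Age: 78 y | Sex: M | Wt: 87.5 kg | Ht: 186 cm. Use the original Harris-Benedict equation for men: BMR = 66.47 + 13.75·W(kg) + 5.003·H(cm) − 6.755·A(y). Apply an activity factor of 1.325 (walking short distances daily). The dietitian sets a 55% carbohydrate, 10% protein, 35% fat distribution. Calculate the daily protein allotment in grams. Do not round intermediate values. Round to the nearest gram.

Harris-Benedict: BMR = 66.47 + 13.75(87.5) + 5.003(186) − 6.755(78) = 1673.263 kcal/day.
TEE = 1673.263 × 1.325 = 2217.0735 kcal/day.
Protein energy = 10% × 2217.0735 = 221.7073 kcal.
Protein = 221.7073 ÷ 4 kcal/g = 55.4268 g.

55 g/day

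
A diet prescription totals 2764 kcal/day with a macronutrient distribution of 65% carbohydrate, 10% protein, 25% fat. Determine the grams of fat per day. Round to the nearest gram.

77 g/day

Fat energy = 25% × 2764 = 691 kcal.
At 9 kcal/g: 691 ÷ 9 = 76.7778 g.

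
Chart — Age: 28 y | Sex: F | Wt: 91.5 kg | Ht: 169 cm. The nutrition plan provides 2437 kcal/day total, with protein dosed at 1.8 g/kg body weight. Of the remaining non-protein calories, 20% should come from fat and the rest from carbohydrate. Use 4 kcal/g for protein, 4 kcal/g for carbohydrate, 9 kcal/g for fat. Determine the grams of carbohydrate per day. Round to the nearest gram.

Protein = 1.8 × 91.5 = 164.7 g → 164.7 × 4 = 658.8 kcal.
Non-protein calories = 2437 − 658.8 = 1778.2 kcal.
Fat: 20% × 1778.2 = 355.64 kcal; carbohydrate: 1422.56 kcal.
Carbohydrate: 1422.56 kcal ÷ 4 kcal/g = 355.64 g.

356 g/day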